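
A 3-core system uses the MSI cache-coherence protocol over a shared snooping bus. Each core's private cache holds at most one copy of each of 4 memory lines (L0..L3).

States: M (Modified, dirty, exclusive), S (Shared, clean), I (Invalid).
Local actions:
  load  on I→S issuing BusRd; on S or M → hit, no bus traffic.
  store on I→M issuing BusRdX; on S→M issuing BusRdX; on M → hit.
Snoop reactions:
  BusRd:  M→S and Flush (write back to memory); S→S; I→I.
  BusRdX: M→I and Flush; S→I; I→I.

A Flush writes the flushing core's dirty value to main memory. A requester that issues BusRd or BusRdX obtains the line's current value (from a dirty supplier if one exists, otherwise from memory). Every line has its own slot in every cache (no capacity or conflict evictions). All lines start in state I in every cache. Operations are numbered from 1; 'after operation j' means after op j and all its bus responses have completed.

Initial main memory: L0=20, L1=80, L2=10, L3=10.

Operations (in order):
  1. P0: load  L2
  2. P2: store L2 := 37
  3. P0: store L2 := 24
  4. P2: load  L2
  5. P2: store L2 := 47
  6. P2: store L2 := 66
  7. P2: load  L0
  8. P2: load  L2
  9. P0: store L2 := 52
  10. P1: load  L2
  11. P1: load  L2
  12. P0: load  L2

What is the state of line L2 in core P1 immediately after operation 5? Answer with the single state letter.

  op1 P0: load  L2 → S/I/I on L2; bus BusRd; mem=10
  op2 P2: store L2 := 37 → I/I/M on L2; bus BusRdX; mem=10
  op3 P0: store L2 := 24 → M/I/I on L2; bus BusRdX Flush; mem=37
  op4 P2: load  L2 → S/I/S on L2; bus BusRd Flush; mem=24
  op5 P2: store L2 := 47 → I/I/M on L2; bus BusRdX; mem=24
  op6 P2: store L2 := 66 → I/I/M on L2; bus (none); mem=24
  op7 P2: load  L0 → I/I/S on L0; bus BusRd; mem=20
  op8 P2: load  L2 → I/I/M on L2; bus (none); mem=24
  op9 P0: store L2 := 52 → M/I/I on L2; bus BusRdX Flush; mem=66
  op10 P1: load  L2 → S/S/I on L2; bus BusRd Flush; mem=52
  op11 P1: load  L2 → S/S/I on L2; bus (none); mem=52
  op12 P0: load  L2 → S/S/I on L2; bus (none); mem=52

state = I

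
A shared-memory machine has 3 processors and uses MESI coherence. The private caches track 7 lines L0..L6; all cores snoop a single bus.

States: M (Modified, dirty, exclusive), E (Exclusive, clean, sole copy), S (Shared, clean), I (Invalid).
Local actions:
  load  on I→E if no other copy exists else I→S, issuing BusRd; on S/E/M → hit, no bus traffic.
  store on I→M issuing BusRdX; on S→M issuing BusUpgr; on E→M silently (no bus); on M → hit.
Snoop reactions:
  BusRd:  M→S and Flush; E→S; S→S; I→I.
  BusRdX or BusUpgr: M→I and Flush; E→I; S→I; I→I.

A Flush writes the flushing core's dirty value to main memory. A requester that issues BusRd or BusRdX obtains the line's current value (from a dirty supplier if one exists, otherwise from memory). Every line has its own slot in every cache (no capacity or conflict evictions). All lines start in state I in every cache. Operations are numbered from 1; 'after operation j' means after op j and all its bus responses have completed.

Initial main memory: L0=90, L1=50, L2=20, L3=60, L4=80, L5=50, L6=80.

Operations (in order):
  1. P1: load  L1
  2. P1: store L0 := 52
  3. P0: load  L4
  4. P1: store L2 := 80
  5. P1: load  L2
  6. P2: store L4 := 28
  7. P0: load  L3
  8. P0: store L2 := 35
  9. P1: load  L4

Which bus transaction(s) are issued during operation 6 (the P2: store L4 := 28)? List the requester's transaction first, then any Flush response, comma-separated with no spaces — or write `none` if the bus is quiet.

step 1: P1: load  L1  ⟶  IEI  (L1)  txn=BusRd  M[L1]=50
step 2: P1: store L0 := 52  ⟶  IMI  (L0)  txn=BusRdX  M[L0]=90
step 3: P0: load  L4  ⟶  EII  (L4)  txn=BusRd  M[L4]=80
step 4: P1: store L2 := 80  ⟶  IMI  (L2)  txn=BusRdX  M[L2]=20
step 5: P1: load  L2  ⟶  IMI  (L2)  txn=∅  M[L2]=20
step 6: P2: store L4 := 28  ⟶  IIM  (L4)  txn=BusRdX  M[L4]=80
step 7: P0: load  L3  ⟶  EII  (L3)  txn=BusRd  M[L3]=60
step 8: P0: store L2 := 35  ⟶  MII  (L2)  txn=BusRdX+Flush  M[L2]=80
step 9: P1: load  L4  ⟶  ISS  (L4)  txn=BusRd+Flush  M[L4]=28

bus = BusRdX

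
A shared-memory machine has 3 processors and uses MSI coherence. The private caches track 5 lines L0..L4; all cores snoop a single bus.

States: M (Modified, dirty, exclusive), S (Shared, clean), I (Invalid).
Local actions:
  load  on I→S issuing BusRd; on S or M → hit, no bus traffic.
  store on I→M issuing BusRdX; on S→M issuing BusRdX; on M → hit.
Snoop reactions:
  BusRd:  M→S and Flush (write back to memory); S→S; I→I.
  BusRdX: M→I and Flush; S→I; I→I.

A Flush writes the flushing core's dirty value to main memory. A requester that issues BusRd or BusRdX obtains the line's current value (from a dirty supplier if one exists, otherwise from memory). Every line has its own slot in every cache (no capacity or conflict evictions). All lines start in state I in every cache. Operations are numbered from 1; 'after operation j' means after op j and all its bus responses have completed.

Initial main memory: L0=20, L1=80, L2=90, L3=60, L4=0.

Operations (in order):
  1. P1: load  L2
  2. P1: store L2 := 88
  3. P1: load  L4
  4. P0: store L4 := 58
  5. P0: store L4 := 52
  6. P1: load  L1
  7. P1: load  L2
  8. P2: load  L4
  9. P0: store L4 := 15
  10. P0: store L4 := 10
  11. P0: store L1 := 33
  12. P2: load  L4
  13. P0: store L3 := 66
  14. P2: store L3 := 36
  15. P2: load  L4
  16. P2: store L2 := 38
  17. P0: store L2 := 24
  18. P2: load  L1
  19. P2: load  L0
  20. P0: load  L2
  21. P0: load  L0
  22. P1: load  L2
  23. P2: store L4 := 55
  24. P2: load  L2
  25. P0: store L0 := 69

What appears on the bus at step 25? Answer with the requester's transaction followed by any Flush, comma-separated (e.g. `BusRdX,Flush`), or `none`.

  op1 P1: load  L2 → I/S/I on L2; bus BusRd; mem=90
  op2 P1: store L2 := 88 → I/M/I on L2; bus BusRdX; mem=90
  op3 P1: load  L4 → I/S/I on L4; bus BusRd; mem=0
  op4 P0: store L4 := 58 → M/I/I on L4; bus BusRdX; mem=0
  op5 P0: store L4 := 52 → M/I/I on L4; bus (none); mem=0
  op6 P1: load  L1 → I/S/I on L1; bus BusRd; mem=80
  op7 P1: load  L2 → I/M/I on L2; bus (none); mem=90
  op8 P2: load  L4 → S/I/S on L4; bus BusRd Flush; mem=52
  op9 P0: store L4 := 15 → M/I/I on L4; bus BusRdX; mem=52
  op10 P0: store L4 := 10 → M/I/I on L4; bus (none); mem=52
  op11 P0: store L1 := 33 → M/I/I on L1; bus BusRdX; mem=80
  op12 P2: load  L4 → S/I/S on L4; bus BusRd Flush; mem=10
  op13 P0: store L3 := 66 → M/I/I on L3; bus BusRdX; mem=60
  op14 P2: store L3 := 36 → I/I/M on L3; bus BusRdX Flush; mem=66
  op15 P2: load  L4 → S/I/S on L4; bus (none); mem=10
  op16 P2: store L2 := 38 → I/I/M on L2; bus BusRdX Flush; mem=88
  op17 P0: store L2 := 24 → M/I/I on L2; bus BusRdX Flush; mem=38
  op18 P2: load  L1 → S/I/S on L1; bus BusRd Flush; mem=33
  op19 P2: load  L0 → I/I/S on L0; bus BusRd; mem=20
  op20 P0: load  L2 → M/I/I on L2; bus (none); mem=38
  op21 P0: load  L0 → S/I/S on L0; bus BusRd; mem=20
  op22 P1: load  L2 → S/S/I on L2; bus BusRd Flush; mem=24
  op23 P2: store L4 := 55 → I/I/M on L4; bus BusRdX; mem=10
  op24 P2: load  L2 → S/S/S on L2; bus BusRd; mem=24
  op25 P0: store L0 := 69 → M/I/I on L0; bus BusRdX; mem=20

bus = BusRdX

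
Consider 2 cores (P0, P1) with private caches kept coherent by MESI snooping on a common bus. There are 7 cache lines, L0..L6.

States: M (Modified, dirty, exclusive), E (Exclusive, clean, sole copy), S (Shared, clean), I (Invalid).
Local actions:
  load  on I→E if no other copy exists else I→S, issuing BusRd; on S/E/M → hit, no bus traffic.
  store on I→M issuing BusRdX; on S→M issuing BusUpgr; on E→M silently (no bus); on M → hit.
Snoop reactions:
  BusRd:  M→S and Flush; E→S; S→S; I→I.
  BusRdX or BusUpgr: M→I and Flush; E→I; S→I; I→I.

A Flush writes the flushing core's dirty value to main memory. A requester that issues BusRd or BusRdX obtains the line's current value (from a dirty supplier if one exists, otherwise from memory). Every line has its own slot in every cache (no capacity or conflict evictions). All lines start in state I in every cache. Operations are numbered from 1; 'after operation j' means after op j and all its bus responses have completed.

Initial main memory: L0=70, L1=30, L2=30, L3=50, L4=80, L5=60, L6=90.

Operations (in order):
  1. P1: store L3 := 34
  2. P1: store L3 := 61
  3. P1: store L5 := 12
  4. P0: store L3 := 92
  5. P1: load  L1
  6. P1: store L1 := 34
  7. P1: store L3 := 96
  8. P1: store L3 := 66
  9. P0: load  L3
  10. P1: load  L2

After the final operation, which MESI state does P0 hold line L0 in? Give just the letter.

  op1 P1: store L3 := 34 → I/M on L3; bus BusRdX; mem=50
  op2 P1: store L3 := 61 → I/M on L3; bus (none); mem=50
  op3 P1: store L5 := 12 → I/M on L5; bus BusRdX; mem=60
  op4 P0: store L3 := 92 → M/I on L3; bus BusRdX Flush; mem=61
  op5 P1: load  L1 → I/E on L1; bus BusRd; mem=30
  op6 P1: store L1 := 34 → I/M on L1; bus (none); mem=30
  op7 P1: store L3 := 96 → I/M on L3; bus BusRdX Flush; mem=92
  op8 P1: store L3 := 66 → I/M on L3; bus (none); mem=92
  op9 P0: load  L3 → S/S on L3; bus BusRd Flush; mem=66
  op10 P1: load  L2 → I/E on L2; bus BusRd; mem=30

state = I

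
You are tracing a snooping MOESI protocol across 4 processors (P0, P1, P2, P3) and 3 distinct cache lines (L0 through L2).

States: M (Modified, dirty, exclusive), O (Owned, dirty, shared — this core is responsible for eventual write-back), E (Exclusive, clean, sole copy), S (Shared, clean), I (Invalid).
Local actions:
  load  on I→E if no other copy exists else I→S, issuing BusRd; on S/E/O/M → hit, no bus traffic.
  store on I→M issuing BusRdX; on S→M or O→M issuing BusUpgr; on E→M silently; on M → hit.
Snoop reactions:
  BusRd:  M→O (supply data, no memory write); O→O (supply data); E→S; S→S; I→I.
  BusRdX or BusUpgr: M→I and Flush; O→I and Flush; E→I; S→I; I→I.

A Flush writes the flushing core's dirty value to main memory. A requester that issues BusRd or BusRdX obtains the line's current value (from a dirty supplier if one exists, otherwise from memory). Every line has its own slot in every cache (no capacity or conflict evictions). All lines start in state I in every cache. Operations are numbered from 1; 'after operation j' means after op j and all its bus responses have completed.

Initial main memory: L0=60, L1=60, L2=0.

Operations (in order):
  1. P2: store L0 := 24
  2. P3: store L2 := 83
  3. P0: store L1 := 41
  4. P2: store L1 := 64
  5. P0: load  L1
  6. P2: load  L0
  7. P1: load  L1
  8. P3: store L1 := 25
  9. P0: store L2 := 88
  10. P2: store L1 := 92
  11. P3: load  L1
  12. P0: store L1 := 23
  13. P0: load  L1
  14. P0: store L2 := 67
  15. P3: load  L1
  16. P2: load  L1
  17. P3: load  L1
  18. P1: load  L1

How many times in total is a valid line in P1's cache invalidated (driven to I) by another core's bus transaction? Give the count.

invalidations = 1

[1] P2: store L0 := 24 | P0:I, P1:I, P2:M(24), P3:I | bus: BusRdX
[2] P3: store L2 := 83 | P0:I, P1:I, P2:I, P3:M(83) | bus: BusRdX
[3] P0: store L1 := 41 | P0:M(41), P1:I, P2:I, P3:I | bus: BusRdX
[4] P2: store L1 := 64 | P0:I, P1:I, P2:M(64), P3:I | bus: BusRdX,Flush
[5] P0: load  L1 | P0:S(64), P1:I, P2:O(64), P3:I | bus: BusRd
[6] P2: load  L0 | P0:I, P1:I, P2:M(24), P3:I | bus: none
[7] P1: load  L1 | P0:S(64), P1:S(64), P2:O(64), P3:I | bus: BusRd
[8] P3: store L1 := 25 | P0:I, P1:I, P2:I, P3:M(25) | bus: BusRdX,Flush
[9] P0: store L2 := 88 | P0:M(88), P1:I, P2:I, P3:I | bus: BusRdX,Flush
[10] P2: store L1 := 92 | P0:I, P1:I, P2:M(92), P3:I | bus: BusRdX,Flush
[11] P3: load  L1 | P0:I, P1:I, P2:O(92), P3:S(92) | bus: BusRd
[12] P0: store L1 := 23 | P0:M(23), P1:I, P2:I, P3:I | bus: BusRdX,Flush
[13] P0: load  L1 | P0:M(23), P1:I, P2:I, P3:I | bus: none
[14] P0: store L2 := 67 | P0:M(67), P1:I, P2:I, P3:I | bus: none
[15] P3: load  L1 | P0:O(23), P1:I, P2:I, P3:S(23) | bus: BusRd
[16] P2: load  L1 | P0:O(23), P1:I, P2:S(23), P3:S(23) | bus: BusRd
[17] P3: load  L1 | P0:O(23), P1:I, P2:S(23), P3:S(23) | bus: none
[18] P1: load  L1 | P0:O(23), P1:S(23), P2:S(23), P3:S(23) | bus: BusRd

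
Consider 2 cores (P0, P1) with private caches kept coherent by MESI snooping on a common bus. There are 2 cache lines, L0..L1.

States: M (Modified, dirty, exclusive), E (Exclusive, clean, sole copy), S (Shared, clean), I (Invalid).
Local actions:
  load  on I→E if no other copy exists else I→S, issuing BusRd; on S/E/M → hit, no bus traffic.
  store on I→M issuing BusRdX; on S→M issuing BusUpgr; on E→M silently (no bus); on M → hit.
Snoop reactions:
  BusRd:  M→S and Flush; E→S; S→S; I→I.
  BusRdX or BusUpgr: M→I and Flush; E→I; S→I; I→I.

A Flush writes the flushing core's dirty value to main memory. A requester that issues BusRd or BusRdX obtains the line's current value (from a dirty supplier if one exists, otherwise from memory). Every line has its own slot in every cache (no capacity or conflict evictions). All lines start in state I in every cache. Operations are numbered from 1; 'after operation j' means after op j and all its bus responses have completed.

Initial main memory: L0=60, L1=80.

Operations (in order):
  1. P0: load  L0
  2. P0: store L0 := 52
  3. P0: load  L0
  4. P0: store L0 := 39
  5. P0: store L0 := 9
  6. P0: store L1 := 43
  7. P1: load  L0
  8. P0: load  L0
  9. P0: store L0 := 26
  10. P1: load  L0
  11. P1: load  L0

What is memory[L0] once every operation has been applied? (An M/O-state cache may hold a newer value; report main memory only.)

  op1 P0: load  L0 → E/I on L0; bus BusRd; mem=60
  op2 P0: store L0 := 52 → M/I on L0; bus (none); mem=60
  op3 P0: load  L0 → M/I on L0; bus (none); mem=60
  op4 P0: store L0 := 39 → M/I on L0; bus (none); mem=60
  op5 P0: store L0 := 9 → M/I on L0; bus (none); mem=60
  op6 P0: store L1 := 43 → M/I on L1; bus BusRdX; mem=80
  op7 P1: load  L0 → S/S on L0; bus BusRd Flush; mem=9
  op8 P0: load  L0 → S/S on L0; bus (none); mem=9
  op9 P0: store L0 := 26 → M/I on L0; bus BusUpgr; mem=9
  op10 P1: load  L0 → S/S on L0; bus BusRd Flush; mem=26
  op11 P1: load  L0 → S/S on L0; bus (none); mem=26

memory[L0] = 26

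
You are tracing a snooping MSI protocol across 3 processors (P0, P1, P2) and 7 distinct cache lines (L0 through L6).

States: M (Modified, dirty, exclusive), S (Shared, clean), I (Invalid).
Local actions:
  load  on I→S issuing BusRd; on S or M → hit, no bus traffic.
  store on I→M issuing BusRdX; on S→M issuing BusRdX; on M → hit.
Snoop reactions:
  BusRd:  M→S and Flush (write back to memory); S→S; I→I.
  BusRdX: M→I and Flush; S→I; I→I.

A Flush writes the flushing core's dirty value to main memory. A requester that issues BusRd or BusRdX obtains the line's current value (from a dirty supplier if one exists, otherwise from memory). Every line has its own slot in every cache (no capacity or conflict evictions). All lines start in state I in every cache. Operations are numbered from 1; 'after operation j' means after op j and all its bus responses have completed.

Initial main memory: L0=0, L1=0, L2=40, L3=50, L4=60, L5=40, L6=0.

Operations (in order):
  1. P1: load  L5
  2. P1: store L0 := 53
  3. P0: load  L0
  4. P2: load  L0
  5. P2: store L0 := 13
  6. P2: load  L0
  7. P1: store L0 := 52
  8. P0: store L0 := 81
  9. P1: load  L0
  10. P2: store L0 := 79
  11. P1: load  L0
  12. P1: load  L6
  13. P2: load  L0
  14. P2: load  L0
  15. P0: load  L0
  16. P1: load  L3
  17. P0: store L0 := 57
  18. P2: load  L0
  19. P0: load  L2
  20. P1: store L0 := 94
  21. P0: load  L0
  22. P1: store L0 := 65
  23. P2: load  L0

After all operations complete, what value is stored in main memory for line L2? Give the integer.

memory[L2] = 40

  op1 P1: load  L5 → I/S/I on L5; bus BusRd; mem=40
  op2 P1: store L0 := 53 → I/M/I on L0; bus BusRdX; mem=0
  op3 P0: load  L0 → S/S/I on L0; bus BusRd Flush; mem=53
  op4 P2: load  L0 → S/S/S on L0; bus BusRd; mem=53
  op5 P2: store L0 := 13 → I/I/M on L0; bus BusRdX; mem=53
  op6 P2: load  L0 → I/I/M on L0; bus (none); mem=53
  op7 P1: store L0 := 52 → I/M/I on L0; bus BusRdX Flush; mem=13
  op8 P0: store L0 := 81 → M/I/I on L0; bus BusRdX Flush; mem=52
  op9 P1: load  L0 → S/S/I on L0; bus BusRd Flush; mem=81
  op10 P2: store L0 := 79 → I/I/M on L0; bus BusRdX; mem=81
  op11 P1: load  L0 → I/S/S on L0; bus BusRd Flush; mem=79
  op12 P1: load  L6 → I/S/I on L6; bus BusRd; mem=0
  op13 P2: load  L0 → I/S/S on L0; bus (none); mem=79
  op14 P2: load  L0 → I/S/S on L0; bus (none); mem=79
  op15 P0: load  L0 → S/S/S on L0; bus BusRd; mem=79
  op16 P1: load  L3 → I/S/I on L3; bus BusRd; mem=50
  op17 P0: store L0 := 57 → M/I/I on L0; bus BusRdX; mem=79
  op18 P2: load  L0 → S/I/S on L0; bus BusRd Flush; mem=57
  op19 P0: load  L2 → S/I/I on L2; bus BusRd; mem=40
  op20 P1: store L0 := 94 → I/M/I on L0; bus BusRdX; mem=57
  op21 P0: load  L0 → S/S/I on L0; bus BusRd Flush; mem=94
  op22 P1: store L0 := 65 → I/M/I on L0; bus BusRdX; mem=94
  op23 P2: load  L0 → I/S/S on L0; bus BusRd Flush; mem=65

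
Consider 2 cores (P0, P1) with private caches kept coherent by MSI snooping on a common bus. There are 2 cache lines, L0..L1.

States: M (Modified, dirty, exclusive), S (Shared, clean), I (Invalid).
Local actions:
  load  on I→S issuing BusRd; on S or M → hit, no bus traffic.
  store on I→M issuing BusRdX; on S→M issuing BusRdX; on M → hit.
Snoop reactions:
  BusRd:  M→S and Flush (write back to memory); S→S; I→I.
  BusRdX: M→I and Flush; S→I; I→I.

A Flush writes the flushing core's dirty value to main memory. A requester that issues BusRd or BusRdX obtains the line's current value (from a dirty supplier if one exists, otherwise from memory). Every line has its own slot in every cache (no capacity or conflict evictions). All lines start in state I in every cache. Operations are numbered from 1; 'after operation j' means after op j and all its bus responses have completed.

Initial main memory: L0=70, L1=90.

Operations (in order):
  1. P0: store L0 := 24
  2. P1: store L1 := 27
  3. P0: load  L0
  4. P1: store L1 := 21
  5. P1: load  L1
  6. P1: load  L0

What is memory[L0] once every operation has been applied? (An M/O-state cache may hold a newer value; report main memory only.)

memory[L0] = 24

1. P0: store L0 := 24  bus=[BusRdX]  L0: P0=M P1=I  mem[L0]=70
2. P1: store L1 := 27  bus=[BusRdX]  L1: P0=I P1=M  mem[L1]=90
3. P0: load  L0  bus=[-]  L0: P0=M P1=I  mem[L0]=70
4. P1: store L1 := 21  bus=[-]  L1: P0=I P1=M  mem[L1]=90
5. P1: load  L1  bus=[-]  L1: P0=I P1=M  mem[L1]=90
6. P1: load  L0  bus=[BusRd,Flush]  L0: P0=S P1=S  mem[L0]=24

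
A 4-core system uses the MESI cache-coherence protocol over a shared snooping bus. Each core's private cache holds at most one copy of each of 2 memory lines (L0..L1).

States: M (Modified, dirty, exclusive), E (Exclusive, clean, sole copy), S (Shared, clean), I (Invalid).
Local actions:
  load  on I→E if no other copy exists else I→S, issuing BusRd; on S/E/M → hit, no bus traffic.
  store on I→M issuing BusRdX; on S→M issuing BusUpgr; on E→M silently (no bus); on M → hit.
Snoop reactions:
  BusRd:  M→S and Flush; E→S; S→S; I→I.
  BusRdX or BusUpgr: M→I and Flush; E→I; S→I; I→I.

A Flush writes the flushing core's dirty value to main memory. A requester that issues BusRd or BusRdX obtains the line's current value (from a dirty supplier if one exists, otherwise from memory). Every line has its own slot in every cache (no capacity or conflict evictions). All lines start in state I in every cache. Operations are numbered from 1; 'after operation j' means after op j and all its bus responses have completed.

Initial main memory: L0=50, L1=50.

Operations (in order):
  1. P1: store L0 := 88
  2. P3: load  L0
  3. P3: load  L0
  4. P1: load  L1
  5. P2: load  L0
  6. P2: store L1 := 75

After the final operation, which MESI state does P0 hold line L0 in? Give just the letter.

  op1 P1: store L0 := 88 → I/M/I/I on L0; bus BusRdX; mem=50
  op2 P3: load  L0 → I/S/I/S on L0; bus BusRd Flush; mem=88
  op3 P3: load  L0 → I/S/I/S on L0; bus (none); mem=88
  op4 P1: load  L1 → I/E/I/I on L1; bus BusRd; mem=50
  op5 P2: load  L0 → I/S/S/S on L0; bus BusRd; mem=88
  op6 P2: store L1 := 75 → I/I/M/I on L1; bus BusRdX; mem=50

state = I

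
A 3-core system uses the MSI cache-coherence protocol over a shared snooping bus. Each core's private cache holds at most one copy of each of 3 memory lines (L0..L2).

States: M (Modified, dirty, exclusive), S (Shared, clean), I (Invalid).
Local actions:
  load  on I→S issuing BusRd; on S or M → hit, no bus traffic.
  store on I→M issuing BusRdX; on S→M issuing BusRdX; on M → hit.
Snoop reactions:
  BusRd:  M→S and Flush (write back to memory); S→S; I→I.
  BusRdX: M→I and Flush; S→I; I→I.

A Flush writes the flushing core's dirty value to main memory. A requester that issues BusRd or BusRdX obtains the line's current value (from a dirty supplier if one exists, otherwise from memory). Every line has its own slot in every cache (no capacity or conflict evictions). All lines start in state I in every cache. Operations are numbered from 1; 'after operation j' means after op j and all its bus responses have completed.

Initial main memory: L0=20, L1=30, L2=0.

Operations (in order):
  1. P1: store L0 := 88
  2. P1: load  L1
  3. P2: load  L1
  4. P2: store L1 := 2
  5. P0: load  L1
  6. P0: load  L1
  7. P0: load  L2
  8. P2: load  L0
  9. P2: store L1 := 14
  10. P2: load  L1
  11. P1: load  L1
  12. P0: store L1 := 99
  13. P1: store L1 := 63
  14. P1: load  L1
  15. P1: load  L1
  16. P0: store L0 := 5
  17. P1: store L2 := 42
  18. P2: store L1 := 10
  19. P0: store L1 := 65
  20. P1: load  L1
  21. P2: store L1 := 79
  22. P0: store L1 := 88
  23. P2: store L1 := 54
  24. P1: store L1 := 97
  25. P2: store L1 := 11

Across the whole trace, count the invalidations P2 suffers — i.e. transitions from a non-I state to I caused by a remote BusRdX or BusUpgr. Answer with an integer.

step 1: P1: store L0 := 88  ⟶  IMI  (L0)  txn=BusRdX  M[L0]=20
step 2: P1: load  L1  ⟶  ISI  (L1)  txn=BusRd  M[L1]=30
step 3: P2: load  L1  ⟶  ISS  (L1)  txn=BusRd  M[L1]=30
step 4: P2: store L1 := 2  ⟶  IIM  (L1)  txn=BusRdX  M[L1]=30
step 5: P0: load  L1  ⟶  SIS  (L1)  txn=BusRd+Flush  M[L1]=2
step 6: P0: load  L1  ⟶  SIS  (L1)  txn=∅  M[L1]=2
step 7: P0: load  L2  ⟶  SII  (L2)  txn=BusRd  M[L2]=0
step 8: P2: load  L0  ⟶  ISS  (L0)  txn=BusRd+Flush  M[L0]=88
step 9: P2: store L1 := 14  ⟶  IIM  (L1)  txn=BusRdX  M[L1]=2
step 10: P2: load  L1  ⟶  IIM  (L1)  txn=∅  M[L1]=2
step 11: P1: load  L1  ⟶  ISS  (L1)  txn=BusRd+Flush  M[L1]=14
step 12: P0: store L1 := 99  ⟶  MII  (L1)  txn=BusRdX  M[L1]=14
step 13: P1: store L1 := 63  ⟶  IMI  (L1)  txn=BusRdX+Flush  M[L1]=99
step 14: P1: load  L1  ⟶  IMI  (L1)  txn=∅  M[L1]=99
step 15: P1: load  L1  ⟶  IMI  (L1)  txn=∅  M[L1]=99
step 16: P0: store L0 := 5  ⟶  MII  (L0)  txn=BusRdX  M[L0]=88
step 17: P1: store L2 := 42  ⟶  IMI  (L2)  txn=BusRdX  M[L2]=0
step 18: P2: store L1 := 10  ⟶  IIM  (L1)  txn=BusRdX+Flush  M[L1]=63
step 19: P0: store L1 := 65  ⟶  MII  (L1)  txn=BusRdX+Flush  M[L1]=10
step 20: P1: load  L1  ⟶  SSI  (L1)  txn=BusRd+Flush  M[L1]=65
step 21: P2: store L1 := 79  ⟶  IIM  (L1)  txn=BusRdX  M[L1]=65
step 22: P0: store L1 := 88  ⟶  MII  (L1)  txn=BusRdX+Flush  M[L1]=79
step 23: P2: store L1 := 54  ⟶  IIM  (L1)  txn=BusRdX+Flush  M[L1]=88
step 24: P1: store L1 := 97  ⟶  IMI  (L1)  txn=BusRdX+Flush  M[L1]=54
step 25: P2: store L1 := 11  ⟶  IIM  (L1)  txn=BusRdX+Flush  M[L1]=97

invalidations = 5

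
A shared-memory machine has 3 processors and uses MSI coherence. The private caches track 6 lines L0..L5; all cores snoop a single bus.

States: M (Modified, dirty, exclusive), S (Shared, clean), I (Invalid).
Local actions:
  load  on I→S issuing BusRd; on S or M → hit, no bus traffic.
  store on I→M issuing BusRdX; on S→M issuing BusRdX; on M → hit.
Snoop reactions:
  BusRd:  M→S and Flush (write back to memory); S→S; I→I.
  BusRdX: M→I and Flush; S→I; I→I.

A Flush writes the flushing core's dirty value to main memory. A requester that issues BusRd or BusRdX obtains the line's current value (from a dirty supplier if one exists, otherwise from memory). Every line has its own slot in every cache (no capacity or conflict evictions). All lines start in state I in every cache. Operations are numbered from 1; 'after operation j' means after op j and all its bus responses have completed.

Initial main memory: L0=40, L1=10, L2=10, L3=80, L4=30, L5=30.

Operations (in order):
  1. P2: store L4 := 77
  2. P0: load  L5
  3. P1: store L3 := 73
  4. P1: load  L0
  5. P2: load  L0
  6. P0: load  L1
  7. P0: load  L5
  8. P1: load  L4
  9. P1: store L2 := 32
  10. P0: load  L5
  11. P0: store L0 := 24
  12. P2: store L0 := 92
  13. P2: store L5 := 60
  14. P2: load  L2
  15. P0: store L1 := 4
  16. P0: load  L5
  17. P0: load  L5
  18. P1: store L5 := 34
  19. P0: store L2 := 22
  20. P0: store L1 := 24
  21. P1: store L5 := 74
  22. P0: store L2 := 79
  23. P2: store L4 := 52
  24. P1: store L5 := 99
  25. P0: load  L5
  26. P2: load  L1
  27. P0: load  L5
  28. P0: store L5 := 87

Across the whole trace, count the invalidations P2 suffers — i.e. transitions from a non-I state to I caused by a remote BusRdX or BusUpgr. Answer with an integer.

invalidations = 3

1. P2: store L4 := 77  bus=[BusRdX]  L4: P0=I P1=I P2=M  mem[L4]=30
2. P0: load  L5  bus=[BusRd]  L5: P0=S P1=I P2=I  mem[L5]=30
3. P1: store L3 := 73  bus=[BusRdX]  L3: P0=I P1=M P2=I  mem[L3]=80
4. P1: load  L0  bus=[BusRd]  L0: P0=I P1=S P2=I  mem[L0]=40
5. P2: load  L0  bus=[BusRd]  L0: P0=I P1=S P2=S  mem[L0]=40
6. P0: load  L1  bus=[BusRd]  L1: P0=S P1=I P2=I  mem[L1]=10
7. P0: load  L5  bus=[-]  L5: P0=S P1=I P2=I  mem[L5]=30
8. P1: load  L4  bus=[BusRd,Flush]  L4: P0=I P1=S P2=S  mem[L4]=77
9. P1: store L2 := 32  bus=[BusRdX]  L2: P0=I P1=M P2=I  mem[L2]=10
10. P0: load  L5  bus=[-]  L5: P0=S P1=I P2=I  mem[L5]=30
11. P0: store L0 := 24  bus=[BusRdX]  L0: P0=M P1=I P2=I  mem[L0]=40
12. P2: store L0 := 92  bus=[BusRdX,Flush]  L0: P0=I P1=I P2=M  mem[L0]=24
13. P2: store L5 := 60  bus=[BusRdX]  L5: P0=I P1=I P2=M  mem[L5]=30
14. P2: load  L2  bus=[BusRd,Flush]  L2: P0=I P1=S P2=S  mem[L2]=32
15. P0: store L1 := 4  bus=[BusRdX]  L1: P0=M P1=I P2=I  mem[L1]=10
16. P0: load  L5  bus=[BusRd,Flush]  L5: P0=S P1=I P2=S  mem[L5]=60
17. P0: load  L5  bus=[-]  L5: P0=S P1=I P2=S  mem[L5]=60
18. P1: store L5 := 34  bus=[BusRdX]  L5: P0=I P1=M P2=I  mem[L5]=60
19. P0: store L2 := 22  bus=[BusRdX]  L2: P0=M P1=I P2=I  mem[L2]=32
20. P0: store L1 := 24  bus=[-]  L1: P0=M P1=I P2=I  mem[L1]=10
21. P1: store L5 := 74  bus=[-]  L5: P0=I P1=M P2=I  mem[L5]=60
22. P0: store L2 := 79  bus=[-]  L2: P0=M P1=I P2=I  mem[L2]=32
23. P2: store L4 := 52  bus=[BusRdX]  L4: P0=I P1=I P2=M  mem[L4]=77
24. P1: store L5 := 99  bus=[-]  L5: P0=I P1=M P2=I  mem[L5]=60
25. P0: load  L5  bus=[BusRd,Flush]  L5: P0=S P1=S P2=I  mem[L5]=99
26. P2: load  L1  bus=[BusRd,Flush]  L1: P0=S P1=I P2=S  mem[L1]=24
27. P0: load  L5  bus=[-]  L5: P0=S P1=S P2=I  mem[L5]=99
28. P0: store L5 := 87  bus=[BusRdX]  L5: P0=M P1=I P2=I  mem[L5]=99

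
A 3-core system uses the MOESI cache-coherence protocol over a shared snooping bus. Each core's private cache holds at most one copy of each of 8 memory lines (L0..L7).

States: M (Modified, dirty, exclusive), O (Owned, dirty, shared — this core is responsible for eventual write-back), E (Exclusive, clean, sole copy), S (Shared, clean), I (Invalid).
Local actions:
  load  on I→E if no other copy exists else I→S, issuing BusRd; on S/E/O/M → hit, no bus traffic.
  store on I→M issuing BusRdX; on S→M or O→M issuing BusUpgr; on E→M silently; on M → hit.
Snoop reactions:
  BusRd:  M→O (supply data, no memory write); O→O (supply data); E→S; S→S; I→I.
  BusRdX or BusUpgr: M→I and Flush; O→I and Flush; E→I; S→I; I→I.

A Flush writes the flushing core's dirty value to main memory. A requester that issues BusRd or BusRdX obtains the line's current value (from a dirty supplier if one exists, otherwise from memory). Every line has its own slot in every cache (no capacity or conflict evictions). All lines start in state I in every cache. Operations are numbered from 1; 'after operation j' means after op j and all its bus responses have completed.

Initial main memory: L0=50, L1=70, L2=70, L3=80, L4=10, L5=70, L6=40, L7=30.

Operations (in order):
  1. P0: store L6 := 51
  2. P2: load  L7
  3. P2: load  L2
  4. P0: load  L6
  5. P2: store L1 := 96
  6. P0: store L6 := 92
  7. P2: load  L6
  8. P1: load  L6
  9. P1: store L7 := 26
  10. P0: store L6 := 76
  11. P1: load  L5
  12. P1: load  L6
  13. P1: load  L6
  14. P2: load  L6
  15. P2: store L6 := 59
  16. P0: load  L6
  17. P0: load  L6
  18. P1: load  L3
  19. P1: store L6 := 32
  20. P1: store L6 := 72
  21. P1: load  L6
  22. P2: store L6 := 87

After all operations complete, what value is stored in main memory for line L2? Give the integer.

memory[L2] = 70

1. P0: store L6 := 51  bus=[BusRdX]  L6: P0=M P1=I P2=I  mem[L6]=40
2. P2: load  L7  bus=[BusRd]  L7: P0=I P1=I P2=E  mem[L7]=30
3. P2: load  L2  bus=[BusRd]  L2: P0=I P1=I P2=E  mem[L2]=70
4. P0: load  L6  bus=[-]  L6: P0=M P1=I P2=I  mem[L6]=40
5. P2: store L1 := 96  bus=[BusRdX]  L1: P0=I P1=I P2=M  mem[L1]=70
6. P0: store L6 := 92  bus=[-]  L6: P0=M P1=I P2=I  mem[L6]=40
7. P2: load  L6  bus=[BusRd]  L6: P0=O P1=I P2=S  mem[L6]=40
8. P1: load  L6  bus=[BusRd]  L6: P0=O P1=S P2=S  mem[L6]=40
9. P1: store L7 := 26  bus=[BusRdX]  L7: P0=I P1=M P2=I  mem[L7]=30
10. P0: store L6 := 76  bus=[BusUpgr]  L6: P0=M P1=I P2=I  mem[L6]=40
11. P1: load  L5  bus=[BusRd]  L5: P0=I P1=E P2=I  mem[L5]=70
12. P1: load  L6  bus=[BusRd]  L6: P0=O P1=S P2=I  mem[L6]=40
13. P1: load  L6  bus=[-]  L6: P0=O P1=S P2=I  mem[L6]=40
14. P2: load  L6  bus=[BusRd]  L6: P0=O P1=S P2=S  mem[L6]=40
15. P2: store L6 := 59  bus=[BusUpgr,Flush]  L6: P0=I P1=I P2=M  mem[L6]=76
16. P0: load  L6  bus=[BusRd]  L6: P0=S P1=I P2=O  mem[L6]=76
17. P0: load  L6  bus=[-]  L6: P0=S P1=I P2=O  mem[L6]=76
18. P1: load  L3  bus=[BusRd]  L3: P0=I P1=E P2=I  mem[L3]=80
19. P1: store L6 := 32  bus=[BusRdX,Flush]  L6: P0=I P1=M P2=I  mem[L6]=59
20. P1: store L6 := 72  bus=[-]  L6: P0=I P1=M P2=I  mem[L6]=59
21. P1: load  L6  bus=[-]  L6: P0=I P1=M P2=I  mem[L6]=59
22. P2: store L6 := 87  bus=[BusRdX,Flush]  L6: P0=I P1=I P2=M  mem[L6]=72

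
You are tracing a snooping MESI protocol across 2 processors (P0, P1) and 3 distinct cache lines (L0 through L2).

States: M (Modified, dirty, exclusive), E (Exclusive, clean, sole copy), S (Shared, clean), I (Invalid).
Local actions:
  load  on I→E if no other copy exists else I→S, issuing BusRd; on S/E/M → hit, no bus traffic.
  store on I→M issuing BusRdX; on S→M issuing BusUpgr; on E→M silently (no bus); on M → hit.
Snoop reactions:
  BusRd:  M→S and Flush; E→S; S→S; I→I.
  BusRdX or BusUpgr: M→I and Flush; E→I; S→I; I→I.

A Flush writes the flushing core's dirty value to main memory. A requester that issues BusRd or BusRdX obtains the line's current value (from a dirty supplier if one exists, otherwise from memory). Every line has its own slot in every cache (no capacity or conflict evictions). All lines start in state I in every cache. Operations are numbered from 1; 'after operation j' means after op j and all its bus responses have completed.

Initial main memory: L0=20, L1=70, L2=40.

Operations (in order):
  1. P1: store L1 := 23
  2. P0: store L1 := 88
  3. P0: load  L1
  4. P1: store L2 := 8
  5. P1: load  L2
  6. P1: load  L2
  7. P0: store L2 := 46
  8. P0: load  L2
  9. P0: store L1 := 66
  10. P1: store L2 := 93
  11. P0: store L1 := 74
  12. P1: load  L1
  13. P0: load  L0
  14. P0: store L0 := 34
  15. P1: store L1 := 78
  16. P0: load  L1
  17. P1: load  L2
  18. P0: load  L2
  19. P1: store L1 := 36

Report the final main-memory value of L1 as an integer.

memory[L1] = 78

step 1: P1: store L1 := 23  ⟶  IM  (L1)  txn=BusRdX  M[L1]=70
step 2: P0: store L1 := 88  ⟶  MI  (L1)  txn=BusRdX+Flush  M[L1]=23
step 3: P0: load  L1  ⟶  MI  (L1)  txn=∅  M[L1]=23
step 4: P1: store L2 := 8  ⟶  IM  (L2)  txn=BusRdX  M[L2]=40
step 5: P1: load  L2  ⟶  IM  (L2)  txn=∅  M[L2]=40
step 6: P1: load  L2  ⟶  IM  (L2)  txn=∅  M[L2]=40
step 7: P0: store L2 := 46  ⟶  MI  (L2)  txn=BusRdX+Flush  M[L2]=8
step 8: P0: load  L2  ⟶  MI  (L2)  txn=∅  M[L2]=8
step 9: P0: store L1 := 66  ⟶  MI  (L1)  txn=∅  M[L1]=23
step 10: P1: store L2 := 93  ⟶  IM  (L2)  txn=BusRdX+Flush  M[L2]=46
step 11: P0: store L1 := 74  ⟶  MI  (L1)  txn=∅  M[L1]=23
step 12: P1: load  L1  ⟶  SS  (L1)  txn=BusRd+Flush  M[L1]=74
step 13: P0: load  L0  ⟶  EI  (L0)  txn=BusRd  M[L0]=20
step 14: P0: store L0 := 34  ⟶  MI  (L0)  txn=∅  M[L0]=20
step 15: P1: store L1 := 78  ⟶  IM  (L1)  txn=BusUpgr  M[L1]=74
step 16: P0: load  L1  ⟶  SS  (L1)  txn=BusRd+Flush  M[L1]=78
step 17: P1: load  L2  ⟶  IM  (L2)  txn=∅  M[L2]=46
step 18: P0: load  L2  ⟶  SS  (L2)  txn=BusRd+Flush  M[L2]=93
step 19: P1: store L1 := 36  ⟶  IM  (L1)  txn=BusUpgr  M[L1]=78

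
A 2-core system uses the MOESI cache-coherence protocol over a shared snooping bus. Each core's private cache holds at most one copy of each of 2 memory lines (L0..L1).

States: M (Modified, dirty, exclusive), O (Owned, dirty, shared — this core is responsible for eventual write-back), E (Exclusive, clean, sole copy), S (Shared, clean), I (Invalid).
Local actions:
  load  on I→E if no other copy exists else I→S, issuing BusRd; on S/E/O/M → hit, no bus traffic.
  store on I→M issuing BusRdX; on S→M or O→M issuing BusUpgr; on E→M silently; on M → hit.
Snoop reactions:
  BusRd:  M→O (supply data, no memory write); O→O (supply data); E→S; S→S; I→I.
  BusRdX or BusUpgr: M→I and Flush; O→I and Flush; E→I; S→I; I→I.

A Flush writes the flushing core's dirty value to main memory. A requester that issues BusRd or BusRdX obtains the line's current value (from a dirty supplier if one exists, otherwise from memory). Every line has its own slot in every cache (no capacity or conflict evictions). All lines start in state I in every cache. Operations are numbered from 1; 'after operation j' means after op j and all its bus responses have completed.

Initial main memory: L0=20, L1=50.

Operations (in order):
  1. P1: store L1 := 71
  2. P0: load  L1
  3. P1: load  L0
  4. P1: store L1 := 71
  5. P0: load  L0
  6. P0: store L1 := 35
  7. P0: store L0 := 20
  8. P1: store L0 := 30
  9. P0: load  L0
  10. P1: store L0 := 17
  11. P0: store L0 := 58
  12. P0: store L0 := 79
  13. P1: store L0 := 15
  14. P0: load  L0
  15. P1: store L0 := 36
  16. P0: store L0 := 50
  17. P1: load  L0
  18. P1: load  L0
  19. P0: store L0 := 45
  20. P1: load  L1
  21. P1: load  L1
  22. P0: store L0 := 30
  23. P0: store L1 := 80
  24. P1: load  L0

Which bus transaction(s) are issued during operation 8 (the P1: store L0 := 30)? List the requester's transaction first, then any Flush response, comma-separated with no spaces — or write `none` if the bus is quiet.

bus = BusRdX,Flush

1. P1: store L1 := 71  bus=[BusRdX]  L1: P0=I P1=M  mem[L1]=50
2. P0: load  L1  bus=[BusRd]  L1: P0=S P1=O  mem[L1]=50
3. P1: load  L0  bus=[BusRd]  L0: P0=I P1=E  mem[L0]=20
4. P1: store L1 := 71  bus=[BusUpgr]  L1: P0=I P1=M  mem[L1]=50
5. P0: load  L0  bus=[BusRd]  L0: P0=S P1=S  mem[L0]=20
6. P0: store L1 := 35  bus=[BusRdX,Flush]  L1: P0=M P1=I  mem[L1]=71
7. P0: store L0 := 20  bus=[BusUpgr]  L0: P0=M P1=I  mem[L0]=20
8. P1: store L0 := 30  bus=[BusRdX,Flush]  L0: P0=I P1=M  mem[L0]=20
9. P0: load  L0  bus=[BusRd]  L0: P0=S P1=O  mem[L0]=20
10. P1: store L0 := 17  bus=[BusUpgr]  L0: P0=I P1=M  mem[L0]=20
11. P0: store L0 := 58  bus=[BusRdX,Flush]  L0: P0=M P1=I  mem[L0]=17
12. P0: store L0 := 79  bus=[-]  L0: P0=M P1=I  mem[L0]=17
13. P1: store L0 := 15  bus=[BusRdX,Flush]  L0: P0=I P1=M  mem[L0]=79
14. P0: load  L0  bus=[BusRd]  L0: P0=S P1=O  mem[L0]=79
15. P1: store L0 := 36  bus=[BusUpgr]  L0: P0=I P1=M  mem[L0]=79
16. P0: store L0 := 50  bus=[BusRdX,Flush]  L0: P0=M P1=I  mem[L0]=36
17. P1: load  L0  bus=[BusRd]  L0: P0=O P1=S  mem[L0]=36
18. P1: load  L0  bus=[-]  L0: P0=O P1=S  mem[L0]=36
19. P0: store L0 := 45  bus=[BusUpgr]  L0: P0=M P1=I  mem[L0]=36
20. P1: load  L1  bus=[BusRd]  L1: P0=O P1=S  mem[L1]=71
21. P1: load  L1  bus=[-]  L1: P0=O P1=S  mem[L1]=71
22. P0: store L0 := 30  bus=[-]  L0: P0=M P1=I  mem[L0]=36
23. P0: store L1 := 80  bus=[BusUpgr]  L1: P0=M P1=I  mem[L1]=71
24. P1: load  L0  bus=[BusRd]  L0: P0=O P1=S  mem[L0]=36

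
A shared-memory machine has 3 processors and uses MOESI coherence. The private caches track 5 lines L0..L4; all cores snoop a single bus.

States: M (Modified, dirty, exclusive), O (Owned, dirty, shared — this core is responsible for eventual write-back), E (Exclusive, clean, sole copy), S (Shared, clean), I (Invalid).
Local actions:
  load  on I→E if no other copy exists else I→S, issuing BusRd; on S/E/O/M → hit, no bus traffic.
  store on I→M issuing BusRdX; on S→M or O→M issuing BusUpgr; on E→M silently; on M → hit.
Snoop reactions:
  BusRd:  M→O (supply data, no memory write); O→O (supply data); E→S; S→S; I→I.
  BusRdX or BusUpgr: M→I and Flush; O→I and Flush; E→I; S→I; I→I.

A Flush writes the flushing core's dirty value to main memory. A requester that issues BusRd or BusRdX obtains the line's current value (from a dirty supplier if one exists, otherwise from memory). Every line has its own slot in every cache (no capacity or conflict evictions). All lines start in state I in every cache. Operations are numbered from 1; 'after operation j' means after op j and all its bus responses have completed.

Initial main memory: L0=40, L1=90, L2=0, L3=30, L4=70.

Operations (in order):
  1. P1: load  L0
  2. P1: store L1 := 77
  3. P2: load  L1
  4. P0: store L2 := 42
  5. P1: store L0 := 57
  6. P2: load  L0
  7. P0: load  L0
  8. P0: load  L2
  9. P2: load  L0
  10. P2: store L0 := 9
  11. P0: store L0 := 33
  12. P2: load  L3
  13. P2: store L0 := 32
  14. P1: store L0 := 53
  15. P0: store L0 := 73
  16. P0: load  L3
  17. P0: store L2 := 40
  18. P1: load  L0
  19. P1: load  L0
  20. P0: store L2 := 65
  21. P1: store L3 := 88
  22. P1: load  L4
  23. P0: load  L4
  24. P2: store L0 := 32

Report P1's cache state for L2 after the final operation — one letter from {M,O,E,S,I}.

[1] P1: load  L0 | P0:I, P1:E(40), P2:I | bus: BusRd
[2] P1: store L1 := 77 | P0:I, P1:M(77), P2:I | bus: BusRdX
[3] P2: load  L1 | P0:I, P1:O(77), P2:S(77) | bus: BusRd
[4] P0: store L2 := 42 | P0:M(42), P1:I, P2:I | bus: BusRdX
[5] P1: store L0 := 57 | P0:I, P1:M(57), P2:I | bus: none
[6] P2: load  L0 | P0:I, P1:O(57), P2:S(57) | bus: BusRd
[7] P0: load  L0 | P0:S(57), P1:O(57), P2:S(57) | bus: BusRd
[8] P0: load  L2 | P0:M(42), P1:I, P2:I | bus: none
[9] P2: load  L0 | P0:S(57), P1:O(57), P2:S(57) | bus: none
[10] P2: store L0 := 9 | P0:I, P1:I, P2:M(9) | bus: BusUpgr,Flush
[11] P0: store L0 := 33 | P0:M(33), P1:I, P2:I | bus: BusRdX,Flush
[12] P2: load  L3 | P0:I, P1:I, P2:E(30) | bus: BusRd
[13] P2: store L0 := 32 | P0:I, P1:I, P2:M(32) | bus: BusRdX,Flush
[14] P1: store L0 := 53 | P0:I, P1:M(53), P2:I | bus: BusRdX,Flush
[15] P0: store L0 := 73 | P0:M(73), P1:I, P2:I | bus: BusRdX,Flush
[16] P0: load  L3 | P0:S(30), P1:I, P2:S(30) | bus: BusRd
[17] P0: store L2 := 40 | P0:M(40), P1:I, P2:I | bus: none
[18] P1: load  L0 | P0:O(73), P1:S(73), P2:I | bus: BusRd
[19] P1: load  L0 | P0:O(73), P1:S(73), P2:I | bus: none
[20] P0: store L2 := 65 | P0:M(65), P1:I, P2:I | bus: none
[21] P1: store L3 := 88 | P0:I, P1:M(88), P2:I | bus: BusRdX
[22] P1: load  L4 | P0:I, P1:E(70), P2:I | bus: BusRd
[23] P0: load  L4 | P0:S(70), P1:S(70), P2:I | bus: BusRd
[24] P2: store L0 := 32 | P0:I, P1:I, P2:M(32) | bus: BusRdX,Flush

state = I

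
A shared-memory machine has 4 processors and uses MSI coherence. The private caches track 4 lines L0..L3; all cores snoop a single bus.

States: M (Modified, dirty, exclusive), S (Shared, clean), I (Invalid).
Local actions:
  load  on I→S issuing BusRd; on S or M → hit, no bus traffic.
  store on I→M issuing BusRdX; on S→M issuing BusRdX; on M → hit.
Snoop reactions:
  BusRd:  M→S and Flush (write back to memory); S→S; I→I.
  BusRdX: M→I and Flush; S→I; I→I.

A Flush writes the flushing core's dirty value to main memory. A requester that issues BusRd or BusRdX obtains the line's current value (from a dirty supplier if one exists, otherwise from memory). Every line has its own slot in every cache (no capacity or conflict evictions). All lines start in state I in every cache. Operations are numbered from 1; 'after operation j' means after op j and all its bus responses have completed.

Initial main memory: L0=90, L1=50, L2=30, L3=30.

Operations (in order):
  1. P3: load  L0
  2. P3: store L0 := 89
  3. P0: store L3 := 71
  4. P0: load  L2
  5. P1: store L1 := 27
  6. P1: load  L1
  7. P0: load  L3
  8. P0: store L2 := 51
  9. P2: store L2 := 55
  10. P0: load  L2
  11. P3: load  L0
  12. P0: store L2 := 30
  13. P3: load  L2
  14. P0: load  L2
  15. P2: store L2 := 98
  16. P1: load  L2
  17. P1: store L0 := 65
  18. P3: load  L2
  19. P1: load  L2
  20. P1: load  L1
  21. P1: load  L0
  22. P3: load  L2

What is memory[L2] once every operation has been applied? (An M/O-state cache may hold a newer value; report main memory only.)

step 1: P3: load  L0  ⟶  IIIS  (L0)  txn=BusRd  M[L0]=90
step 2: P3: store L0 := 89  ⟶  IIIM  (L0)  txn=BusRdX  M[L0]=90
step 3: P0: store L3 := 71  ⟶  MIII  (L3)  txn=BusRdX  M[L3]=30
step 4: P0: load  L2  ⟶  SIII  (L2)  txn=BusRd  M[L2]=30
step 5: P1: store L1 := 27  ⟶  IMII  (L1)  txn=BusRdX  M[L1]=50
step 6: P1: load  L1  ⟶  IMII  (L1)  txn=∅  M[L1]=50
step 7: P0: load  L3  ⟶  MIII  (L3)  txn=∅  M[L3]=30
step 8: P0: store L2 := 51  ⟶  MIII  (L2)  txn=BusRdX  M[L2]=30
step 9: P2: store L2 := 55  ⟶  IIMI  (L2)  txn=BusRdX+Flush  M[L2]=51
step 10: P0: load  L2  ⟶  SISI  (L2)  txn=BusRd+Flush  M[L2]=55
step 11: P3: load  L0  ⟶  IIIM  (L0)  txn=∅  M[L0]=90
step 12: P0: store L2 := 30  ⟶  MIII  (L2)  txn=BusRdX  M[L2]=55
step 13: P3: load  L2  ⟶  SIIS  (L2)  txn=BusRd+Flush  M[L2]=30
step 14: P0: load  L2  ⟶  SIIS  (L2)  txn=∅  M[L2]=30
step 15: P2: store L2 := 98  ⟶  IIMI  (L2)  txn=BusRdX  M[L2]=30
step 16: P1: load  L2  ⟶  ISSI  (L2)  txn=BusRd+Flush  M[L2]=98
step 17: P1: store L0 := 65  ⟶  IMII  (L0)  txn=BusRdX+Flush  M[L0]=89
step 18: P3: load  L2  ⟶  ISSS  (L2)  txn=BusRd  M[L2]=98
step 19: P1: load  L2  ⟶  ISSS  (L2)  txn=∅  M[L2]=98
step 20: P1: load  L1  ⟶  IMII  (L1)  txn=∅  M[L1]=50
step 21: P1: load  L0  ⟶  IMII  (L0)  txn=∅  M[L0]=89
step 22: P3: load  L2  ⟶  ISSS  (L2)  txn=∅  M[L2]=98

memory[L2] = 98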